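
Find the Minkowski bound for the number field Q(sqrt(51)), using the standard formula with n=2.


d = 51, d mod 4 = 3, so disc(K) = 4d = 204; |disc(K)| = 204
Real quadratic field, so n = 2, s = r2 = 0, r1 = 2
M = (n!/n^n) * (4/pi)^s * sqrt(|disc(K)|) = (2!/2^2) * (4/pi)^0 * sqrt(204)
= 0.5 * 1.000000 * 14.282857
= 7.1414

7.1414


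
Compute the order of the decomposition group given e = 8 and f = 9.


|D_P| = e * f
= 8 * 9
= 72

72


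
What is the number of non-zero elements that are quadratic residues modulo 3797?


For prime p, the number of non-zero quadratic residues is (p-1)/2.
= (3797-1)/2
= 1898

1898


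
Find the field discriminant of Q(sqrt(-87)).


For K = Q(sqrt(d)) with d squarefree: disc(K) = d if d = 1 mod 4, and disc(K) = 4d if d = 2 or 3 mod 4.
Here d = -87, and d mod 4 = 1.
d = 1 mod 4 (O_K = Z[(1+sqrt(d))/2]), so disc(K) = d = -87

-87


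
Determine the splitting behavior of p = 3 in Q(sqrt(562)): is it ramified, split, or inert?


K = Q(sqrt(562)). Since d mod 4 = 2, disc(K) = 2248.
Check p | disc: 2248 mod 3 = 1.
p does not divide disc. Compute Legendre symbol (d/p):
1^((3-1)/2) mod 3 = 1
(d/p) = 1, so p splits: (p) = P*P' with e=1, f=1, g=2.
Therefore p is split.

split


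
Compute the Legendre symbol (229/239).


p = 239 is prime, so compute (229/239) with the reciprocity algorithm (Jacobi-symbol steps: pull out 2s via (2/n), flip via reciprocity, reduce):
  reciprocity: (229/239) -> +(239/229)
  reduce: (10/229)
  pull out 2: (2/229) = -1  (since 229 mod 8 = 5)
  reciprocity: (5/229) -> +(229/5)
  reduce: (4/5)
  pull out 2: (2/5) = -1  (since 5 mod 8 = 5)
  pull out 2: (2/5) = -1  (since 5 mod 8 = 5)
  (1/5) = 1
Product of signs = -1
(229/239) = -1

-1


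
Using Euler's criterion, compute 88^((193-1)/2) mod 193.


p = 193 is prime and the exponent is (p-1)/2 = 96, so by Euler's criterion 88^96 = (88/193) = +1 or -1 mod 193.
Compute by square-and-multiply:
  96 = 64 + 32 (binary 1100000)
  Repeated squaring mod 193: 88^1 = 88, 88^2 = 24, 88^4 = 190, 88^8 = 9, 88^16 = 81, 88^32 = 192, 88^64 = 1
  88^96 = 88^64 * 88^32 = 1 * 192 mod 193
    1 * 192 = 192 = 192 mod 193
  88^96 = 192 mod 193
Result 192 = p - 1 = -1 mod 193: 88 is a quadratic non-residue mod 193. As a residue in [0, p-1] the value is 192.
88^96 mod 193 = 192

192


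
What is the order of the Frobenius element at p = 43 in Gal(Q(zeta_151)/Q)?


The Frobenius at p in Gal(Q(zeta_n)/Q) = (Z/nZ)* is the class of p, so its order is ord_151(43), the smallest k >= 1 with 43^k = 1 mod 151.
n = 151 = 151, phi(151) = 150; the order divides phi(n).
Divisors of 150: 1, 2, 3, 5, 6, 10, 15, 25, 30, 50, 75, 150
Repeated squaring mod 151: 43^1 = 43, 43^2 = 37, 43^4 = 10, 43^8 = 100, 43^16 = 34, 43^32 = 99, 43^64 = 137, 43^128 = 45
Test divisors in increasing order:
  k=1: 43^1 = 43 mod 151
  k=2: 43^2 = 37 mod 151
  k=3: 43^3 = 37 * 43 = 81 mod 151
  k=5: 43^5 = 10 * 43 = 128 mod 151
  k=6: 43^6 = 10 * 37 = 68 mod 151
  k=10: 43^10 = 100 * 37 = 76 mod 151
  k=15: 43^15 = 100 * 10 * 37 * 43 = 64 mod 151
  k=25: 43^25 = 34 * 100 * 43 = 32 mod 151
  k=30: 43^30 = 34 * 100 * 10 * 37 = 19 mod 151
  k=50: 43^50 = 99 * 34 * 37 = 118 mod 151
  k=75: 43^75 = 137 * 100 * 37 * 43 = 1 mod 151  <- first divisor giving 1
Order = 75

75


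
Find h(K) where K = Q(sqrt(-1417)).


K = Q(sqrt(-1417)). d mod 4 = 3, so D = disc(K) = 4d = -5668
h(K) equals the number of primitive reduced positive-definite forms (a, b, c) = a*x^2 + b*x*y + c*y^2 with b^2 - 4ac = D,
where reduced means |b| <= a <= c, with b >= 0 whenever |b| = a or a = c, and primitive means gcd(a, b, c) = 1.
Reduced forces 3a^2 <= |D| = 5668, so 1 <= a <= 43; b must have the parity of D, and c = (b^2 - D)/(4a) must be an integer >= a.
Enumerate a = 1..43, b in [-a, a]:
  a=1: (1, 0, 1417)  [1]
  a=2: (2, 2, 709)  [1]
  a=3..6: none
  a=7: (7, -4, 203), (7, 4, 203)  [2]
  a=8..12: none
  a=13: (13, 0, 109)  [1]
  a=14: (14, -10, 103), (14, 10, 103)  [2]
  a=15..22: none
  a=23: (23, -6, 62), (23, 6, 62)  [2]
  a=24..25: none
  a=26: (26, 26, 61)  [1]
  a=27..28: none
  a=29: (29, -4, 49), (29, 4, 49)  [2]
  a=30: none
  a=31: (31, -6, 46), (31, 6, 46)  [2]
  a=32..36: none
  a=37: (37, -20, 41), (37, 20, 41)  [2]
  a=38..43: none
Total reduced forms: 1 + 1 + 2 + 1 + 2 + 2 + 1 + 2 + 2 + 2 = 16
h = 16

16


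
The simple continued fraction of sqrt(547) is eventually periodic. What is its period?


Run the CF algorithm for sqrt(547).
a_0 = floor(sqrt(547)) = 23; set m_0=0, q_0=1.
Recurrence: m' = q*a - m,  q' = (d - m'^2)/q,  a' = floor((a_0 + m')/q').
  step 1: m=23, q=18, a=2
  step 2: m=13, q=21, a=1
  step 3: m=8, q=23, a=1
  step 4: m=15, q=14, a=2
  step 5: m=13, q=27, a=1
  step 6: m=14, q=13, a=2
  step 7: m=12, q=31, a=1
  step 8: m=19, q=6, a=7
  step 9: m=23, q=3, a=15
  step 10: m=22, q=21, a=2
  step 11: m=20, q=7, a=6
  step 12: m=22, q=9, a=5
  step 13: m=23, q=2, a=23
  step 14: m=23, q=9, a=5
  step 15: m=22, q=7, a=6
  step 16: m=20, q=21, a=2
  step 17: m=22, q=3, a=15
  step 18: m=23, q=6, a=7
  step 19: m=19, q=31, a=1
  step 20: m=12, q=13, a=2
  step 21: m=14, q=27, a=1
  step 22: m=13, q=14, a=2
  step 23: m=15, q=23, a=1
  step 24: m=8, q=21, a=1
  step 25: m=13, q=18, a=2
  step 26: m=23, q=1, a=46
a_26 = 2*a_0 = 46, so the period closes here.
sqrt(547) = [23; 2, 1, 1, 2, 1, 2, 1, 7, 15, 2, 6, 5, 23, 5, 6, 2, 15, 7, 1, 2, 1, 2, 1, 1, 2, 46]
Period length = 26

26


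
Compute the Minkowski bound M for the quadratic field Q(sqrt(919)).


d = 919, d mod 4 = 3, so disc(K) = 4d = 3676; |disc(K)| = 3676
Real quadratic field, so n = 2, s = r2 = 0, r1 = 2
M = (n!/n^n) * (4/pi)^s * sqrt(|disc(K)|) = (2!/2^2) * (4/pi)^0 * sqrt(3676)
= 0.5 * 1.000000 * 60.630026
= 30.3150

30.3150


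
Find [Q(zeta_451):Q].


The degree equals Euler's totient phi(451).
451 = 11 * 41
phi(451) = 400

400


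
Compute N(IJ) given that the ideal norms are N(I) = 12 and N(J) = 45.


N(IJ) = N(I) * N(J)
= 12 * 45
= 540

540


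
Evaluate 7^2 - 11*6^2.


x^2 - d*y^2
= 7^2 - 11*6^2
= 49 - 396
= -347

-347


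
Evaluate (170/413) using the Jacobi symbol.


Compute (170/413) via quadratic reciprocity:
  pull out 2: (2/413) = -1  (since 413 mod 8 = 5)
  reciprocity: (85/413) -> +(413/85)
  reduce: (73/85)
  reciprocity: (73/85) -> +(85/73)
  reduce: (12/73)
  pull out 2: (2/73) = +1  (since 73 mod 8 = 1)
  pull out 2: (2/73) = +1  (since 73 mod 8 = 1)
  reciprocity: (3/73) -> +(73/3)
  reduce: (1/3)
  (1/3) = 1
Product of signs = -1

-1


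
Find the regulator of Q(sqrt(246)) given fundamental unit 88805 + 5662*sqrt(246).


epsilon = 88805 + 5662*sqrt(246)
= 177610.0000
R = ln(177610.0000)
= 12.0873

12.0873


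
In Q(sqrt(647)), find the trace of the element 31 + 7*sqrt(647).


Tr(a + b*sqrt(d)) = (a + b*sqrt(d)) + (a - b*sqrt(d)) = 2a
= 2 * (31)
= 62

62


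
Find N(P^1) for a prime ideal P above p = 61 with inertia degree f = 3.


N(P^a) = p^(a*f)
= 61^(1*3)
= 61^3
= 226981

226981


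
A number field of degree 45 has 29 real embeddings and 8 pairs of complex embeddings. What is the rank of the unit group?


By Dirichlet's unit theorem:
rank = r1 + r2 - 1
= 29 + 8 - 1
= 36

36


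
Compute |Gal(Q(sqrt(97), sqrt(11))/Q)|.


The 2 square roots of distinct primes are multiplicatively independent over Q,
so [K:Q] = 2^2 and Gal(K/Q) is isomorphic to (Z/2Z)^2.
|Gal| = 2^2 = 4

4


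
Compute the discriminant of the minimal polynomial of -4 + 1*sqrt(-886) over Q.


The element -4 + 1*sqrt(-886) has minimal polynomial:
x^2 + 8*x + 902
Discriminant = (8)^2 - 4*(902)
= 64 - 3608
= -3544

-3544


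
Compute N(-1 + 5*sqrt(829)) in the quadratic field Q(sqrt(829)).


N(a + b*sqrt(d)) = a^2 - d*b^2
= (-1)^2 - (829)*(5)^2
= 1 - 20725
= -20724

-20724


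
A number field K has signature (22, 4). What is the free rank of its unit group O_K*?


By Dirichlet's unit theorem:
rank = r1 + r2 - 1
= 22 + 4 - 1
= 25

25


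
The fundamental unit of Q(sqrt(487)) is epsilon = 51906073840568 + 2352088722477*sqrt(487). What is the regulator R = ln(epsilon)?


epsilon = 51906073840568 + 2352088722477*sqrt(487)
= 1.0381e+14
R = ln(1.0381e+14)
= 32.2736

32.2736


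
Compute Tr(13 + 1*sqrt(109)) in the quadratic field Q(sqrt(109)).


Tr(a + b*sqrt(d)) = (a + b*sqrt(d)) + (a - b*sqrt(d)) = 2a
= 2 * (13)
= 26

26


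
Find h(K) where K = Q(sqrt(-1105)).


K = Q(sqrt(-1105)). d mod 4 = 3, so D = disc(K) = 4d = -4420
h(K) equals the number of primitive reduced positive-definite forms (a, b, c) = a*x^2 + b*x*y + c*y^2 with b^2 - 4ac = D,
where reduced means |b| <= a <= c, with b >= 0 whenever |b| = a or a = c, and primitive means gcd(a, b, c) = 1.
Reduced forces 3a^2 <= |D| = 4420, so 1 <= a <= 38; b must have the parity of D, and c = (b^2 - D)/(4a) must be an integer >= a.
Enumerate a = 1..38, b in [-a, a]:
  a=1: (1, 0, 1105)  [1]
  a=2: (2, 2, 553)  [1]
  a=3..4: none
  a=5: (5, 0, 221)  [1]
  a=6: none
  a=7: (7, -2, 158), (7, 2, 158)  [2]
  a=8..9: none
  a=10: (10, 10, 113)  [1]
  a=11..12: none
  a=13: (13, 0, 85)  [1]
  a=14: (14, -2, 79), (14, 2, 79)  [2]
  a=15..16: none
  a=17: (17, 0, 65)  [1]
  a=18: none
  a=19: (19, -8, 59), (19, 8, 59)  [2]
  a=20..25: none
  a=26: (26, 26, 49)  [1]
  a=27..33: none
  a=34: (34, 34, 41)  [1]
  a=35: (35, -30, 38), (35, 30, 38)  [2]
  a=36..38: none
Total reduced forms: 1 + 1 + 1 + 2 + 1 + 1 + 2 + 1 + 2 + 1 + 1 + 2 = 16
h = 16

16


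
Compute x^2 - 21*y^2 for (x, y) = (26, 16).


x^2 - d*y^2
= 26^2 - 21*16^2
= 676 - 5376
= -4700

-4700


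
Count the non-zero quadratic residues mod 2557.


For prime p, the number of non-zero quadratic residues is (p-1)/2.
= (2557-1)/2
= 1278

1278


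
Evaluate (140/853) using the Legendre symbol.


p = 853 is prime, so compute (140/853) with the reciprocity algorithm (Jacobi-symbol steps: pull out 2s via (2/n), flip via reciprocity, reduce):
  pull out 2: (2/853) = -1  (since 853 mod 8 = 5)
  pull out 2: (2/853) = -1  (since 853 mod 8 = 5)
  reciprocity: (35/853) -> +(853/35)
  reduce: (13/35)
  reciprocity: (13/35) -> +(35/13)
  reduce: (9/13)
  reciprocity: (9/13) -> +(13/9)
  reduce: (4/9)
  pull out 2: (2/9) = +1  (since 9 mod 8 = 1)
  pull out 2: (2/9) = +1  (since 9 mod 8 = 1)
  (1/9) = 1
Product of signs = 1
(140/853) = 1

1


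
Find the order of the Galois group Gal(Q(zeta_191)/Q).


|Gal(Q(zeta_191)/Q)| = phi(191)
= 190

190


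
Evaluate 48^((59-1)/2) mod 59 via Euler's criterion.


p = 59 is prime and the exponent is (p-1)/2 = 29, so by Euler's criterion 48^29 = (48/59) = +1 or -1 mod 59.
Compute by square-and-multiply:
  29 = 16 + 8 + 4 + 1 (binary 11101)
  Repeated squaring mod 59: 48^1 = 48, 48^2 = 3, 48^4 = 9, 48^8 = 22, 48^16 = 12
  48^29 = 48^16 * 48^8 * 48^4 * 48^1 = 12 * 22 * 9 * 48 mod 59
    12 * 22 = 264 = 28 mod 59
    28 * 9 = 252 = 16 mod 59
    16 * 48 = 768 = 1 mod 59
  48^29 = 1 mod 59
Result 1: 48 is a quadratic residue mod 59.
48^29 mod 59 = 1

1


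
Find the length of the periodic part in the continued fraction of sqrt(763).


Run the CF algorithm for sqrt(763).
a_0 = floor(sqrt(763)) = 27; set m_0=0, q_0=1.
Recurrence: m' = q*a - m,  q' = (d - m'^2)/q,  a' = floor((a_0 + m')/q').
  step 1: m=27, q=34, a=1
  step 2: m=7, q=21, a=1
  step 3: m=14, q=27, a=1
  step 4: m=13, q=22, a=1
  step 5: m=9, q=31, a=1
  step 6: m=22, q=9, a=5
  step 7: m=23, q=26, a=1
  step 8: m=3, q=29, a=1
  step 9: m=26, q=3, a=17
  step 10: m=25, q=46, a=1
  step 11: m=21, q=7, a=6
  step 12: m=21, q=46, a=1
  step 13: m=25, q=3, a=17
  step 14: m=26, q=29, a=1
  step 15: m=3, q=26, a=1
  step 16: m=23, q=9, a=5
  step 17: m=22, q=31, a=1
  step 18: m=9, q=22, a=1
  step 19: m=13, q=27, a=1
  step 20: m=14, q=21, a=1
  step 21: m=7, q=34, a=1
  step 22: m=27, q=1, a=54
a_22 = 2*a_0 = 54, so the period closes here.
sqrt(763) = [27; 1, 1, 1, 1, 1, 5, 1, 1, 17, 1, 6, 1, 17, 1, 1, 5, 1, 1, 1, 1, 1, 54]
Period length = 22

22


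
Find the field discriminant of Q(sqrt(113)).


For K = Q(sqrt(d)) with d squarefree: disc(K) = d if d = 1 mod 4, and disc(K) = 4d if d = 2 or 3 mod 4.
Here d = 113, and d mod 4 = 1.
d = 1 mod 4 (O_K = Z[(1+sqrt(d))/2]), so disc(K) = d = 113

113


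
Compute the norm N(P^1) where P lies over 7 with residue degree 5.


N(P^a) = p^(a*f)
= 7^(1*5)
= 7^5
= 16807

16807


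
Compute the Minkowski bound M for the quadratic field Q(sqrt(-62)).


d = -62, d mod 4 = 2, so disc(K) = 4d = -248; |disc(K)| = 248
Imaginary quadratic field, so n = 2, s = r2 = 1, r1 = 0
M = (n!/n^n) * (4/pi)^s * sqrt(|disc(K)|) = (2!/2^2) * (4/pi)^1 * sqrt(248)
= 0.5 * 1.273240 * 15.748016
= 10.0255

10.0255


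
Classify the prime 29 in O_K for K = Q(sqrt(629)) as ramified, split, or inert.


K = Q(sqrt(629)). Since d mod 4 = 1, disc(K) = 629.
Check p | disc: 629 mod 29 = 20.
p does not divide disc. Compute Legendre symbol (d/p):
20^((29-1)/2) mod 29 = 1
(d/p) = 1, so p splits: (p) = P*P' with e=1, f=1, g=2.
Therefore p is split.

split


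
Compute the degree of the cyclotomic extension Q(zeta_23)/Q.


The degree equals Euler's totient phi(23).
23 = 23
phi(23) = 22

22


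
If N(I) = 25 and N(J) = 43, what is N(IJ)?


N(IJ) = N(I) * N(J)
= 25 * 43
= 1075

1075


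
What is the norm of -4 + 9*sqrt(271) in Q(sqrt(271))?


N(a + b*sqrt(d)) = a^2 - d*b^2
= (-4)^2 - (271)*(9)^2
= 16 - 21951
= -21935

-21935


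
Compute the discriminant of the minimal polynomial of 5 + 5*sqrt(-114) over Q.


The element 5 + 5*sqrt(-114) has minimal polynomial:
x^2 - 10*x + 2875
Discriminant = (-10)^2 - 4*(2875)
= 100 - 11500
= -11400

-11400


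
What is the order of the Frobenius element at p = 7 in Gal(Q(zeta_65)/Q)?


The Frobenius at p in Gal(Q(zeta_n)/Q) = (Z/nZ)* is the class of p, so its order is ord_65(7), the smallest k >= 1 with 7^k = 1 mod 65.
n = 65 = 5 * 13, phi(65) = 48; the order divides phi(n).
Divisors of 48: 1, 2, 3, 4, 6, 8, 12, 16, 24, 48
Repeated squaring mod 65: 7^1 = 7, 7^2 = 49, 7^4 = 61, 7^8 = 16, 7^16 = 61, 7^32 = 16
Test divisors in increasing order:
  k=1: 7^1 = 7 mod 65
  k=2: 7^2 = 49 mod 65
  k=3: 7^3 = 49 * 7 = 18 mod 65
  k=4: 7^4 = 61 mod 65
  k=6: 7^6 = 61 * 49 = 64 mod 65
  k=8: 7^8 = 16 mod 65
  k=12: 7^12 = 16 * 61 = 1 mod 65  <- first divisor giving 1
Order = 12

12


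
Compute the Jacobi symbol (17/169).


Compute (17/169) via quadratic reciprocity:
  reciprocity: (17/169) -> +(169/17)
  reduce: (16/17)
  pull out 2: (2/17) = +1  (since 17 mod 8 = 1)
  pull out 2: (2/17) = +1  (since 17 mod 8 = 1)
  pull out 2: (2/17) = +1  (since 17 mod 8 = 1)
  pull out 2: (2/17) = +1  (since 17 mod 8 = 1)
  (1/17) = 1
Product of signs = 1

1


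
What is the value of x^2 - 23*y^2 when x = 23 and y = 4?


x^2 - d*y^2
= 23^2 - 23*4^2
= 529 - 368
= 161

161


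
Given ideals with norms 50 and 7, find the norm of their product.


N(IJ) = N(I) * N(J)
= 50 * 7
= 350

350


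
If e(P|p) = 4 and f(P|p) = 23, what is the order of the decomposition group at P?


|D_P| = e * f
= 4 * 23
= 92

92


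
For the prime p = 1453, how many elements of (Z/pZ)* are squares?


For prime p, the number of non-zero quadratic residues is (p-1)/2.
= (1453-1)/2
= 726

726


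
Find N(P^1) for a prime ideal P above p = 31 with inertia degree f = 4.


N(P^a) = p^(a*f)
= 31^(1*4)
= 31^4
= 923521

923521


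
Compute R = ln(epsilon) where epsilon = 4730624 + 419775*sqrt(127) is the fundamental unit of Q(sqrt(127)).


epsilon = 4730624 + 419775*sqrt(127)
= 9.4612e+06
R = ln(9.4612e+06)
= 16.0627

16.0627


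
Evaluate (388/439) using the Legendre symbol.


p = 439 is prime, so compute (388/439) with the reciprocity algorithm (Jacobi-symbol steps: pull out 2s via (2/n), flip via reciprocity, reduce):
  pull out 2: (2/439) = +1  (since 439 mod 8 = 7)
  pull out 2: (2/439) = +1  (since 439 mod 8 = 7)
  reciprocity: (97/439) -> +(439/97)
  reduce: (51/97)
  reciprocity: (51/97) -> +(97/51)
  reduce: (46/51)
  pull out 2: (2/51) = -1  (since 51 mod 8 = 3)
  reciprocity: (23/51) -> -(51/23)
  reduce: (5/23)
  reciprocity: (5/23) -> +(23/5)
  reduce: (3/5)
  reciprocity: (3/5) -> +(5/3)
  reduce: (2/3)
  pull out 2: (2/3) = -1  (since 3 mod 8 = 3)
  (1/3) = 1
Product of signs = -1
(388/439) = -1

-1


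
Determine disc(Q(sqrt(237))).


For K = Q(sqrt(d)) with d squarefree: disc(K) = d if d = 1 mod 4, and disc(K) = 4d if d = 2 or 3 mod 4.
Here d = 237, and d mod 4 = 1.
d = 1 mod 4 (O_K = Z[(1+sqrt(d))/2]), so disc(K) = d = 237

237


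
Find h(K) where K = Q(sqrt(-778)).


K = Q(sqrt(-778)). d mod 4 = 2, so D = disc(K) = 4d = -3112
h(K) equals the number of primitive reduced positive-definite forms (a, b, c) = a*x^2 + b*x*y + c*y^2 with b^2 - 4ac = D,
where reduced means |b| <= a <= c, with b >= 0 whenever |b| = a or a = c, and primitive means gcd(a, b, c) = 1.
Reduced forces 3a^2 <= |D| = 3112, so 1 <= a <= 32; b must have the parity of D, and c = (b^2 - D)/(4a) must be an integer >= a.
Enumerate a = 1..32, b in [-a, a]:
  a=1: (1, 0, 778)  [1]
  a=2: (2, 0, 389)  [1]
  a=3..10: none
  a=11: (11, -10, 73), (11, 10, 73)  [2]
  a=12..16: none
  a=17: (17, -4, 46), (17, 4, 46)  [2]
  a=18: none
  a=19: (19, -2, 41), (19, 2, 41)  [2]
  a=20..21: none
  a=22: (22, -12, 37), (22, 12, 37)  [2]
  a=23: (23, -4, 34), (23, 4, 34)  [2]
  a=24..28: none
  a=29: (29, -22, 31), (29, 22, 31)  [2]
  a=30..32: none
Total reduced forms: 1 + 1 + 2 + 2 + 2 + 2 + 2 + 2 = 14
h = 14

14


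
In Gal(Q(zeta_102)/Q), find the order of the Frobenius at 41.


The Frobenius at p in Gal(Q(zeta_n)/Q) = (Z/nZ)* is the class of p, so its order is ord_102(41), the smallest k >= 1 with 41^k = 1 mod 102.
n = 102 = 2 * 3 * 17, phi(102) = 32; the order divides phi(n).
Divisors of 32: 1, 2, 4, 8, 16, 32
Repeated squaring mod 102: 41^1 = 41, 41^2 = 49, 41^4 = 55, 41^8 = 67, 41^16 = 1, 41^32 = 1
Test divisors in increasing order:
  k=1: 41^1 = 41 mod 102
  k=2: 41^2 = 49 mod 102
  k=4: 41^4 = 55 mod 102
  k=8: 41^8 = 67 mod 102
  k=16: 41^16 = 1 mod 102  <- first divisor giving 1
Order = 16

16


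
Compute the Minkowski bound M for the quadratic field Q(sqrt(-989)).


d = -989, d mod 4 = 3, so disc(K) = 4d = -3956; |disc(K)| = 3956
Imaginary quadratic field, so n = 2, s = r2 = 1, r1 = 0
M = (n!/n^n) * (4/pi)^s * sqrt(|disc(K)|) = (2!/2^2) * (4/pi)^1 * sqrt(3956)
= 0.5 * 1.273240 * 62.896741
= 40.0413

40.0413


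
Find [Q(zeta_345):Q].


The degree equals Euler's totient phi(345).
345 = 3 * 5 * 23
phi(345) = 176

176


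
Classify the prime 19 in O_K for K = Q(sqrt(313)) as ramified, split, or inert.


K = Q(sqrt(313)). Since d mod 4 = 1, disc(K) = 313.
Check p | disc: 313 mod 19 = 9.
p does not divide disc. Compute Legendre symbol (d/p):
9^((19-1)/2) mod 19 = 1
(d/p) = 1, so p splits: (p) = P*P' with e=1, f=1, g=2.
Therefore p is split.

split


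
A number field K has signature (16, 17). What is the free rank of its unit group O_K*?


By Dirichlet's unit theorem:
rank = r1 + r2 - 1
= 16 + 17 - 1
= 32

32


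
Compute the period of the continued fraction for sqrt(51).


Run the CF algorithm for sqrt(51).
a_0 = floor(sqrt(51)) = 7; set m_0=0, q_0=1.
Recurrence: m' = q*a - m,  q' = (d - m'^2)/q,  a' = floor((a_0 + m')/q').
  step 1: m=7, q=2, a=7
  step 2: m=7, q=1, a=14
a_2 = 2*a_0 = 14, so the period closes here.
sqrt(51) = [7; 7, 14]
Period length = 2

2


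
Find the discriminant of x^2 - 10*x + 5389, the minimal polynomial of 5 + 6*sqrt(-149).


The element 5 + 6*sqrt(-149) has minimal polynomial:
x^2 - 10*x + 5389
Discriminant = (-10)^2 - 4*(5389)
= 100 - 21556
= -21456

-21456


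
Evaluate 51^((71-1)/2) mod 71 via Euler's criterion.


p = 71 is prime and the exponent is (p-1)/2 = 35, so by Euler's criterion 51^35 = (51/71) = +1 or -1 mod 71.
Compute by square-and-multiply:
  35 = 32 + 2 + 1 (binary 100011)
  Repeated squaring mod 71: 51^1 = 51, 51^2 = 45, 51^4 = 37, 51^8 = 20, 51^16 = 45, 51^32 = 37
  51^35 = 51^32 * 51^2 * 51^1 = 37 * 45 * 51 mod 71
    37 * 45 = 1665 = 32 mod 71
    32 * 51 = 1632 = 70 mod 71
  51^35 = 70 mod 71
Result 70 = p - 1 = -1 mod 71: 51 is a quadratic non-residue mod 71. As a residue in [0, p-1] the value is 70.
51^35 mod 71 = 70

70


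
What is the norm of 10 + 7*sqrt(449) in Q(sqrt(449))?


N(a + b*sqrt(d)) = a^2 - d*b^2
= (10)^2 - (449)*(7)^2
= 100 - 22001
= -21901

-21901


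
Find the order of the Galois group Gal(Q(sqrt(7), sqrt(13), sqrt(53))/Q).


The 3 square roots of distinct primes are multiplicatively independent over Q,
so [K:Q] = 2^3 and Gal(K/Q) is isomorphic to (Z/2Z)^3.
|Gal| = 2^3 = 8

8


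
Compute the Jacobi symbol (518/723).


Compute (518/723) via quadratic reciprocity:
  pull out 2: (2/723) = -1  (since 723 mod 8 = 3)
  reciprocity: (259/723) -> -(723/259)
  reduce: (205/259)
  reciprocity: (205/259) -> +(259/205)
  reduce: (54/205)
  pull out 2: (2/205) = -1  (since 205 mod 8 = 5)
  reciprocity: (27/205) -> +(205/27)
  reduce: (16/27)
  pull out 2: (2/27) = -1  (since 27 mod 8 = 3)
  pull out 2: (2/27) = -1  (since 27 mod 8 = 3)
  pull out 2: (2/27) = -1  (since 27 mod 8 = 3)
  pull out 2: (2/27) = -1  (since 27 mod 8 = 3)
  (1/27) = 1
Product of signs = -1

-1


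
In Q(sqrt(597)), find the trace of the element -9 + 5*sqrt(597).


Tr(a + b*sqrt(d)) = (a + b*sqrt(d)) + (a - b*sqrt(d)) = 2a
= 2 * (-9)
= -18

-18


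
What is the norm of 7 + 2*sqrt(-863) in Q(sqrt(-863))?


N(a + b*sqrt(d)) = a^2 - d*b^2
= (7)^2 - (-863)*(2)^2
= 49 + 3452
= 3501

3501


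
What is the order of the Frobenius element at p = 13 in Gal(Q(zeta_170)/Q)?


The Frobenius at p in Gal(Q(zeta_n)/Q) = (Z/nZ)* is the class of p, so its order is ord_170(13), the smallest k >= 1 with 13^k = 1 mod 170.
n = 170 = 2 * 5 * 17, phi(170) = 64; the order divides phi(n).
Divisors of 64: 1, 2, 4, 8, 16, 32, 64
Repeated squaring mod 170: 13^1 = 13, 13^2 = 169, 13^4 = 1, 13^8 = 1, 13^16 = 1, 13^32 = 1, 13^64 = 1
Test divisors in increasing order:
  k=1: 13^1 = 13 mod 170
  k=2: 13^2 = 169 mod 170
  k=4: 13^4 = 1 mod 170  <- first divisor giving 1
Order = 4

4


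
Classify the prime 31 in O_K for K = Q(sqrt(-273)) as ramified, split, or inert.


K = Q(sqrt(-273)). Since d mod 4 = 3, disc(K) = -1092.
Check p | disc: -1092 mod 31 = 24.
p does not divide disc. Compute Legendre symbol (d/p):
6^((31-1)/2) mod 31 = -1
(d/p) = -1, so p is inert: (p) stays prime with e=1, f=2, g=1.
Therefore p is inert.

inert


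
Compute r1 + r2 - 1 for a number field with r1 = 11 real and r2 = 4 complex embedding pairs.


By Dirichlet's unit theorem:
rank = r1 + r2 - 1
= 11 + 4 - 1
= 14

14


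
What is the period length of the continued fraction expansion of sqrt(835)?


Run the CF algorithm for sqrt(835).
a_0 = floor(sqrt(835)) = 28; set m_0=0, q_0=1.
Recurrence: m' = q*a - m,  q' = (d - m'^2)/q,  a' = floor((a_0 + m')/q').
  step 1: m=28, q=51, a=1
  step 2: m=23, q=6, a=8
  step 3: m=25, q=35, a=1
  step 4: m=10, q=21, a=1
  step 5: m=11, q=34, a=1
  step 6: m=23, q=9, a=5
  step 7: m=22, q=39, a=1
  step 8: m=17, q=14, a=3
  step 9: m=25, q=15, a=3
  step 10: m=20, q=29, a=1
  step 11: m=9, q=26, a=1
  step 12: m=17, q=21, a=2
  step 13: m=25, q=10, a=5
  step 14: m=25, q=21, a=2
  step 15: m=17, q=26, a=1
  step 16: m=9, q=29, a=1
  step 17: m=20, q=15, a=3
  step 18: m=25, q=14, a=3
  step 19: m=17, q=39, a=1
  step 20: m=22, q=9, a=5
  step 21: m=23, q=34, a=1
  step 22: m=11, q=21, a=1
  step 23: m=10, q=35, a=1
  step 24: m=25, q=6, a=8
  step 25: m=23, q=51, a=1
  step 26: m=28, q=1, a=56
a_26 = 2*a_0 = 56, so the period closes here.
sqrt(835) = [28; 1, 8, 1, 1, 1, 5, 1, 3, 3, 1, 1, 2, 5, 2, 1, 1, 3, 3, 1, 5, 1, 1, 1, 8, 1, 56]
Period length = 26

26


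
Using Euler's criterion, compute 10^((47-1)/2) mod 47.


p = 47 is prime and the exponent is (p-1)/2 = 23, so by Euler's criterion 10^23 = (10/47) = +1 or -1 mod 47.
Compute by square-and-multiply:
  23 = 16 + 4 + 2 + 1 (binary 10111)
  Repeated squaring mod 47: 10^1 = 10, 10^2 = 6, 10^4 = 36, 10^8 = 27, 10^16 = 24
  10^23 = 10^16 * 10^4 * 10^2 * 10^1 = 24 * 36 * 6 * 10 mod 47
    24 * 36 = 864 = 18 mod 47
    18 * 6 = 108 = 14 mod 47
    14 * 10 = 140 = 46 mod 47
  10^23 = 46 mod 47
Result 46 = p - 1 = -1 mod 47: 10 is a quadratic non-residue mod 47. As a residue in [0, p-1] the value is 46.
10^23 mod 47 = 46

46


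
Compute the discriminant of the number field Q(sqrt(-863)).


For K = Q(sqrt(d)) with d squarefree: disc(K) = d if d = 1 mod 4, and disc(K) = 4d if d = 2 or 3 mod 4.
Here d = -863, and d mod 4 = 1.
d = 1 mod 4 (O_K = Z[(1+sqrt(d))/2]), so disc(K) = d = -863

-863


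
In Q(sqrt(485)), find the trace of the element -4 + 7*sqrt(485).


Tr(a + b*sqrt(d)) = (a + b*sqrt(d)) + (a - b*sqrt(d)) = 2a
= 2 * (-4)
= -8

-8


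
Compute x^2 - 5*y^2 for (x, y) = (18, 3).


x^2 - d*y^2
= 18^2 - 5*3^2
= 324 - 45
= 279

279


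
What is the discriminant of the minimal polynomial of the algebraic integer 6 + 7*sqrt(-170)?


The element 6 + 7*sqrt(-170) has minimal polynomial:
x^2 - 12*x + 8366
Discriminant = (-12)^2 - 4*(8366)
= 144 - 33464
= -33320

-33320


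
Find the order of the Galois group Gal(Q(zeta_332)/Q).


|Gal(Q(zeta_332)/Q)| = phi(332)
= 164

164


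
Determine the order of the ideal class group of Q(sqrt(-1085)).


K = Q(sqrt(-1085)). d mod 4 = 3, so D = disc(K) = 4d = -4340
h(K) equals the number of primitive reduced positive-definite forms (a, b, c) = a*x^2 + b*x*y + c*y^2 with b^2 - 4ac = D,
where reduced means |b| <= a <= c, with b >= 0 whenever |b| = a or a = c, and primitive means gcd(a, b, c) = 1.
Reduced forces 3a^2 <= |D| = 4340, so 1 <= a <= 38; b must have the parity of D, and c = (b^2 - D)/(4a) must be an integer >= a.
Enumerate a = 1..38, b in [-a, a]:
  a=1: (1, 0, 1085)  [1]
  a=2: (2, 2, 543)  [1]
  a=3: (3, -2, 362), (3, 2, 362)  [2]
  a=4: none
  a=5: (5, 0, 217)  [1]
  a=6: (6, -2, 181), (6, 2, 181)  [2]
  a=7: (7, 0, 155)  [1]
  a=8: none
  a=9: (9, -4, 121), (9, 4, 121)  [2]
  a=10: (10, 10, 111)  [1]
  a=11: (11, -4, 99), (11, 4, 99)  [2]
  a=12..13: none
  a=14: (14, 14, 81)  [1]
  a=15: (15, -10, 74), (15, 10, 74)  [2]
  a=16..17: none
  a=18: (18, -14, 63), (18, 14, 63)  [2]
  a=19: (19, -12, 59), (19, 12, 59)  [2]
  a=20: none
  a=21: (21, -14, 54), (21, 14, 54)  [2]
  a=22: (22, -18, 53), (22, 18, 53)  [2]
  a=23..26: none
  a=27: (27, -14, 42), (27, 14, 42)  [2]
  a=28..29: none
  a=30: (30, -10, 37), (30, 10, 37)  [2]
  a=31: (31, 0, 35)  [1]
  a=32: none
  a=33: (33, -26, 38), (33, 4, 33), (33, 26, 38)  [3]
  a=34..38: none
Total reduced forms: 1 + 1 + 2 + 1 + 2 + 1 + 2 + 1 + 2 + 1 + 2 + 2 + 2 + 2 + 2 + 2 + 2 + 1 + 3 = 32
h = 32

32


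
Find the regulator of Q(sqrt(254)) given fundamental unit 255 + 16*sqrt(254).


epsilon = 255 + 16*sqrt(254)
= 509.9980
R = ln(509.9980)
= 6.2344

6.2344


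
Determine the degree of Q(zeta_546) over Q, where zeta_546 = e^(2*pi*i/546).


The degree equals Euler's totient phi(546).
546 = 2 * 3 * 7 * 13
phi(546) = 144

144


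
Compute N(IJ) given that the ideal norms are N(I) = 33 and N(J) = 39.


N(IJ) = N(I) * N(J)
= 33 * 39
= 1287

1287


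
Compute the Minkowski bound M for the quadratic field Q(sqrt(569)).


d = 569, d mod 4 = 1, so disc(K) = d = 569; |disc(K)| = 569
Real quadratic field, so n = 2, s = r2 = 0, r1 = 2
M = (n!/n^n) * (4/pi)^s * sqrt(|disc(K)|) = (2!/2^2) * (4/pi)^0 * sqrt(569)
= 0.5 * 1.000000 * 23.853721
= 11.9269

11.9269


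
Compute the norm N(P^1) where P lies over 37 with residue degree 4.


N(P^a) = p^(a*f)
= 37^(1*4)
= 37^4
= 1874161

1874161


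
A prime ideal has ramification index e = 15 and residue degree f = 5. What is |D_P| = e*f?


|D_P| = e * f
= 15 * 5
= 75

75


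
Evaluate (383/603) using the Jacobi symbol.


Compute (383/603) via quadratic reciprocity:
  reciprocity: (383/603) -> -(603/383)
  reduce: (220/383)
  pull out 2: (2/383) = +1  (since 383 mod 8 = 7)
  pull out 2: (2/383) = +1  (since 383 mod 8 = 7)
  reciprocity: (55/383) -> -(383/55)
  reduce: (53/55)
  reciprocity: (53/55) -> +(55/53)
  reduce: (2/53)
  pull out 2: (2/53) = -1  (since 53 mod 8 = 5)
  (1/53) = 1
Product of signs = -1

-1


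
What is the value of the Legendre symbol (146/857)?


p = 857 is prime, so compute (146/857) with the reciprocity algorithm (Jacobi-symbol steps: pull out 2s via (2/n), flip via reciprocity, reduce):
  pull out 2: (2/857) = +1  (since 857 mod 8 = 1)
  reciprocity: (73/857) -> +(857/73)
  reduce: (54/73)
  pull out 2: (2/73) = +1  (since 73 mod 8 = 1)
  reciprocity: (27/73) -> +(73/27)
  reduce: (19/27)
  reciprocity: (19/27) -> -(27/19)
  reduce: (8/19)
  pull out 2: (2/19) = -1  (since 19 mod 8 = 3)
  pull out 2: (2/19) = -1  (since 19 mod 8 = 3)
  pull out 2: (2/19) = -1  (since 19 mod 8 = 3)
  (1/19) = 1
Product of signs = 1
(146/857) = 1

1


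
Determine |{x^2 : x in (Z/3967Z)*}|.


For prime p, the number of non-zero quadratic residues is (p-1)/2.
= (3967-1)/2
= 1983

1983


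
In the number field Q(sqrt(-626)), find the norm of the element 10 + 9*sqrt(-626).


N(a + b*sqrt(d)) = a^2 - d*b^2
= (10)^2 - (-626)*(9)^2
= 100 + 50706
= 50806

50806


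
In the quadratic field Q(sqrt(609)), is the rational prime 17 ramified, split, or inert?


K = Q(sqrt(609)). Since d mod 4 = 1, disc(K) = 609.
Check p | disc: 609 mod 17 = 14.
p does not divide disc. Compute Legendre symbol (d/p):
14^((17-1)/2) mod 17 = -1
(d/p) = -1, so p is inert: (p) stays prime with e=1, f=2, g=1.
Therefore p is inert.

inert


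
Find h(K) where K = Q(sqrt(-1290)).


K = Q(sqrt(-1290)). d mod 4 = 2, so D = disc(K) = 4d = -5160
h(K) equals the number of primitive reduced positive-definite forms (a, b, c) = a*x^2 + b*x*y + c*y^2 with b^2 - 4ac = D,
where reduced means |b| <= a <= c, with b >= 0 whenever |b| = a or a = c, and primitive means gcd(a, b, c) = 1.
Reduced forces 3a^2 <= |D| = 5160, so 1 <= a <= 41; b must have the parity of D, and c = (b^2 - D)/(4a) must be an integer >= a.
Enumerate a = 1..41, b in [-a, a]:
  a=1: (1, 0, 1290)  [1]
  a=2: (2, 0, 645)  [1]
  a=3: (3, 0, 430)  [1]
  a=4: none
  a=5: (5, 0, 258)  [1]
  a=6: (6, 0, 215)  [1]
  a=7..9: none
  a=10: (10, 0, 129)  [1]
  a=11..12: none
  a=13: (13, -12, 102), (13, 12, 102)  [2]
  a=14: none
  a=15: (15, 0, 86)  [1]
  a=16: none
  a=17: (17, -12, 78), (17, 12, 78)  [2]
  a=18..25: none
  a=26: (26, -12, 51), (26, 12, 51)  [2]
  a=27..29: none
  a=30: (30, 0, 43)  [1]
  a=31..33: none
  a=34: (34, -12, 39), (34, 12, 39)  [2]
  a=35..41: none
Total reduced forms: 1 + 1 + 1 + 1 + 1 + 1 + 2 + 1 + 2 + 2 + 1 + 2 = 16
h = 16

16


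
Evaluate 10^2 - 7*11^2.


x^2 - d*y^2
= 10^2 - 7*11^2
= 100 - 847
= -747

-747


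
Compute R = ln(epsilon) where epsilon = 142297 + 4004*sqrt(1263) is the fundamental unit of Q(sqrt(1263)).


epsilon = 142297 + 4004*sqrt(1263)
= 284594.0000
R = ln(284594.0000)
= 12.5588

12.5588


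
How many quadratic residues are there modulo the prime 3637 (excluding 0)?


For prime p, the number of non-zero quadratic residues is (p-1)/2.
= (3637-1)/2
= 1818

1818


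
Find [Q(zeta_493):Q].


The degree equals Euler's totient phi(493).
493 = 17 * 29
phi(493) = 448

448


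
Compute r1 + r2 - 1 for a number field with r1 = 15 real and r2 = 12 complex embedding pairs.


By Dirichlet's unit theorem:
rank = r1 + r2 - 1
= 15 + 12 - 1
= 26

26


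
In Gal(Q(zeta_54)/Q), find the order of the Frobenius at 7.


The Frobenius at p in Gal(Q(zeta_n)/Q) = (Z/nZ)* is the class of p, so its order is ord_54(7), the smallest k >= 1 with 7^k = 1 mod 54.
n = 54 = 2 * 3^3, phi(54) = 18; the order divides phi(n).
Divisors of 18: 1, 2, 3, 6, 9, 18
Repeated squaring mod 54: 7^1 = 7, 7^2 = 49, 7^4 = 25, 7^8 = 31, 7^16 = 43
Test divisors in increasing order:
  k=1: 7^1 = 7 mod 54
  k=2: 7^2 = 49 mod 54
  k=3: 7^3 = 49 * 7 = 19 mod 54
  k=6: 7^6 = 25 * 49 = 37 mod 54
  k=9: 7^9 = 31 * 7 = 1 mod 54  <- first divisor giving 1
Order = 9

9


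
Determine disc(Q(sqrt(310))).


For K = Q(sqrt(d)) with d squarefree: disc(K) = d if d = 1 mod 4, and disc(K) = 4d if d = 2 or 3 mod 4.
Here d = 310, and d mod 4 = 2.
d = 2 mod 4, not 1 (O_K = Z[sqrt(d)]), so disc(K) = 4d = 4 * (310) = 1240

1240


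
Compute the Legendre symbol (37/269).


p = 269 is prime, so compute (37/269) with the reciprocity algorithm (Jacobi-symbol steps: pull out 2s via (2/n), flip via reciprocity, reduce):
  reciprocity: (37/269) -> +(269/37)
  reduce: (10/37)
  pull out 2: (2/37) = -1  (since 37 mod 8 = 5)
  reciprocity: (5/37) -> +(37/5)
  reduce: (2/5)
  pull out 2: (2/5) = -1  (since 5 mod 8 = 5)
  (1/5) = 1
Product of signs = 1
(37/269) = 1

1


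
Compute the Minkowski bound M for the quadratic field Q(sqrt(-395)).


d = -395, d mod 4 = 1, so disc(K) = d = -395; |disc(K)| = 395
Imaginary quadratic field, so n = 2, s = r2 = 1, r1 = 0
M = (n!/n^n) * (4/pi)^s * sqrt(|disc(K)|) = (2!/2^2) * (4/pi)^1 * sqrt(395)
= 0.5 * 1.273240 * 19.874607
= 12.6526

12.6526


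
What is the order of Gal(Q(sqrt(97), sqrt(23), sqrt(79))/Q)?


The 3 square roots of distinct primes are multiplicatively independent over Q,
so [K:Q] = 2^3 and Gal(K/Q) is isomorphic to (Z/2Z)^3.
|Gal| = 2^3 = 8

8


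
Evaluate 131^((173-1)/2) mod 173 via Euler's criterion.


p = 173 is prime and the exponent is (p-1)/2 = 86, so by Euler's criterion 131^86 = (131/173) = +1 or -1 mod 173.
Compute by square-and-multiply:
  86 = 64 + 16 + 4 + 2 (binary 1010110)
  Repeated squaring mod 173: 131^1 = 131, 131^2 = 34, 131^4 = 118, 131^8 = 84, 131^16 = 136, 131^32 = 158, 131^64 = 52
  131^86 = 131^64 * 131^16 * 131^4 * 131^2 = 52 * 136 * 118 * 34 mod 173
    52 * 136 = 7072 = 152 mod 173
    152 * 118 = 17936 = 117 mod 173
    117 * 34 = 3978 = 172 mod 173
  131^86 = 172 mod 173
Result 172 = p - 1 = -1 mod 173: 131 is a quadratic non-residue mod 173. As a residue in [0, p-1] the value is 172.
131^86 mod 173 = 172

172


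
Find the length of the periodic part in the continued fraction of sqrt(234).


Run the CF algorithm for sqrt(234).
a_0 = floor(sqrt(234)) = 15; set m_0=0, q_0=1.
Recurrence: m' = q*a - m,  q' = (d - m'^2)/q,  a' = floor((a_0 + m')/q').
  step 1: m=15, q=9, a=3
  step 2: m=12, q=10, a=2
  step 3: m=8, q=17, a=1
  step 4: m=9, q=9, a=2
  step 5: m=9, q=17, a=1
  step 6: m=8, q=10, a=2
  step 7: m=12, q=9, a=3
  step 8: m=15, q=1, a=30
a_8 = 2*a_0 = 30, so the period closes here.
sqrt(234) = [15; 3, 2, 1, 2, 1, 2, 3, 30]
Period length = 8

8


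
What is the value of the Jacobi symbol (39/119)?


Compute (39/119) via quadratic reciprocity:
  reciprocity: (39/119) -> -(119/39)
  reduce: (2/39)
  pull out 2: (2/39) = +1  (since 39 mod 8 = 7)
  (1/39) = 1
Product of signs = -1

-1


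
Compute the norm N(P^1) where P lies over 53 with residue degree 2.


N(P^a) = p^(a*f)
= 53^(1*2)
= 53^2
= 2809

2809


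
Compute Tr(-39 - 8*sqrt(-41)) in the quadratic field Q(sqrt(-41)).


Tr(a + b*sqrt(d)) = (a + b*sqrt(d)) + (a - b*sqrt(d)) = 2a
= 2 * (-39)
= -78

-78


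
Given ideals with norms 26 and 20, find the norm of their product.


N(IJ) = N(I) * N(J)
= 26 * 20
= 520

520


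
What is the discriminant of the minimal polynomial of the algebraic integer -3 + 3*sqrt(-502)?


The element -3 + 3*sqrt(-502) has minimal polynomial:
x^2 + 6*x + 4527
Discriminant = (6)^2 - 4*(4527)
= 36 - 18108
= -18072

-18072


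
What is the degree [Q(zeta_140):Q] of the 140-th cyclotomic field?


The degree equals Euler's totient phi(140).
140 = 2^2 * 5 * 7
phi(140) = 48

48


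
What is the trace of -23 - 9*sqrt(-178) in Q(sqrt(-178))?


Tr(a + b*sqrt(d)) = (a + b*sqrt(d)) + (a - b*sqrt(d)) = 2a
= 2 * (-23)
= -46

-46


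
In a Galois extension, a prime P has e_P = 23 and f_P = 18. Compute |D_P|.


|D_P| = e * f
= 23 * 18
= 414

414


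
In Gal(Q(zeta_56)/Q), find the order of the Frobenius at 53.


The Frobenius at p in Gal(Q(zeta_n)/Q) = (Z/nZ)* is the class of p, so its order is ord_56(53), the smallest k >= 1 with 53^k = 1 mod 56.
n = 56 = 2^3 * 7, phi(56) = 24; the order divides phi(n).
Divisors of 24: 1, 2, 3, 4, 6, 8, 12, 24
Repeated squaring mod 56: 53^1 = 53, 53^2 = 9, 53^4 = 25, 53^8 = 9, 53^16 = 25
Test divisors in increasing order:
  k=1: 53^1 = 53 mod 56
  k=2: 53^2 = 9 mod 56
  k=3: 53^3 = 9 * 53 = 29 mod 56
  k=4: 53^4 = 25 mod 56
  k=6: 53^6 = 25 * 9 = 1 mod 56  <- first divisor giving 1
Order = 6

6


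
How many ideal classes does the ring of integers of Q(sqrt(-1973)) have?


K = Q(sqrt(-1973)). d mod 4 = 3, so D = disc(K) = 4d = -7892
h(K) equals the number of primitive reduced positive-definite forms (a, b, c) = a*x^2 + b*x*y + c*y^2 with b^2 - 4ac = D,
where reduced means |b| <= a <= c, with b >= 0 whenever |b| = a or a = c, and primitive means gcd(a, b, c) = 1.
Reduced forces 3a^2 <= |D| = 7892, so 1 <= a <= 51; b must have the parity of D, and c = (b^2 - D)/(4a) must be an integer >= a.
Enumerate a = 1..51, b in [-a, a]:
  a=1: (1, 0, 1973)  [1]
  a=2: (2, 2, 987)  [1]
  a=3: (3, -2, 658), (3, 2, 658)  [2]
  a=4..5: none
  a=6: (6, -2, 329), (6, 2, 329)  [2]
  a=7: (7, -2, 282), (7, 2, 282)  [2]
  a=8: none
  a=9: (9, -8, 221), (9, 8, 221)  [2]
  a=10..12: none
  a=13: (13, -8, 153), (13, 8, 153)  [2]
  a=14: (14, -2, 141), (14, 2, 141)  [2]
  a=15..16: none
  a=17: (17, -8, 117), (17, 8, 117)  [2]
  a=18: (18, -10, 111), (18, 10, 111)  [2]
  a=19..20: none
  a=21: (21, -16, 97), (21, -2, 94), (21, 2, 94), (21, 16, 97)  [4]
  a=22..25: none
  a=26: (26, -18, 79), (26, 18, 79)  [2]
  a=27: (27, -10, 74), (27, 10, 74)  [2]
  a=28: none
  a=29: (29, -24, 73), (29, 24, 73)  [2]
  a=30..33: none
  a=34: (34, -26, 63), (34, 26, 63)  [2]
  a=35..36: none
  a=37: (37, -10, 54), (37, 10, 54)  [2]
  a=38: none
  a=39: (39, -34, 58), (39, -8, 51), (39, 8, 51), (39, 34, 58)  [4]
  a=40: none
  a=41: (41, -12, 49), (41, 12, 49)  [2]
  a=42: (42, -26, 51), (42, -2, 47), (42, 2, 47), (42, 26, 51)  [4]
  a=43..51: none
Total reduced forms: 1 + 1 + 2 + 2 + 2 + 2 + 2 + 2 + 2 + 2 + 4 + 2 + 2 + 2 + 2 + 2 + 4 + 2 + 4 = 42
h = 42

42


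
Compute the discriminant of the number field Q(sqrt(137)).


For K = Q(sqrt(d)) with d squarefree: disc(K) = d if d = 1 mod 4, and disc(K) = 4d if d = 2 or 3 mod 4.
Here d = 137, and d mod 4 = 1.
d = 1 mod 4 (O_K = Z[(1+sqrt(d))/2]), so disc(K) = d = 137

137


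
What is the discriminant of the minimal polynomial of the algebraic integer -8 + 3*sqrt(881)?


The element -8 + 3*sqrt(881) has minimal polynomial:
x^2 + 16*x - 7865
Discriminant = (16)^2 - 4*(-7865)
= 256 + 31460
= 31716

31716


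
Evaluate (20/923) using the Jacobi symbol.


Compute (20/923) via quadratic reciprocity:
  pull out 2: (2/923) = -1  (since 923 mod 8 = 3)
  pull out 2: (2/923) = -1  (since 923 mod 8 = 3)
  reciprocity: (5/923) -> +(923/5)
  reduce: (3/5)
  reciprocity: (3/5) -> +(5/3)
  reduce: (2/3)
  pull out 2: (2/3) = -1  (since 3 mod 8 = 3)
  (1/3) = 1
Product of signs = -1

-1


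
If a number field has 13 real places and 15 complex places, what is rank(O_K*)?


By Dirichlet's unit theorem:
rank = r1 + r2 - 1
= 13 + 15 - 1
= 27

27


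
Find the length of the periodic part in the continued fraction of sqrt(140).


Run the CF algorithm for sqrt(140).
a_0 = floor(sqrt(140)) = 11; set m_0=0, q_0=1.
Recurrence: m' = q*a - m,  q' = (d - m'^2)/q,  a' = floor((a_0 + m')/q').
  step 1: m=11, q=19, a=1
  step 2: m=8, q=4, a=4
  step 3: m=8, q=19, a=1
  step 4: m=11, q=1, a=22
a_4 = 2*a_0 = 22, so the period closes here.
sqrt(140) = [11; 1, 4, 1, 22]
Period length = 4

4


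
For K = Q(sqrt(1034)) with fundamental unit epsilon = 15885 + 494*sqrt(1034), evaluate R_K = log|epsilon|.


epsilon = 15885 + 494*sqrt(1034)
= 31770.0000
R = ln(31770.0000)
= 10.3663

10.3663


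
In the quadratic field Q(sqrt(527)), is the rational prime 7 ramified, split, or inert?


K = Q(sqrt(527)). Since d mod 4 = 3, disc(K) = 2108.
Check p | disc: 2108 mod 7 = 1.
p does not divide disc. Compute Legendre symbol (d/p):
2^((7-1)/2) mod 7 = 1
(d/p) = 1, so p splits: (p) = P*P' with e=1, f=1, g=2.
Therefore p is split.

split
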